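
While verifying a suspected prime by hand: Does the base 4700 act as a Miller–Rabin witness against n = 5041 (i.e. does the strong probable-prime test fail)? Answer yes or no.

yes

n − 1 = 5040 = 2^4 · 315, so s = 4 and d = 315.
By repeated squaring, 4700^315 ≡ 2839 (mod 5041).
x_0 = 4700^315 mod 5041 = 2839.
x_0 is neither 1 nor 5040, so continue squaring.
x_1 = 2839^2 mod 5041 = 4403.
x_2 = 4403^2 mod 5041 = 3764.
x_3 = 3764^2 mod 5041 = 2486.
Reached i = s−1 = 3 without hitting −1: 4700 is a Miller–Rabin witness and 5041 is composite.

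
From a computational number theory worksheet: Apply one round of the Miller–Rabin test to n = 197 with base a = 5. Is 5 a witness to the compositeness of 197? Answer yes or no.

n − 1 = 196 = 2^2 · 49, so s = 2 and d = 49.
x_0 = 5^49 mod 197 = 183.
x_0 is neither 1 nor 196, so continue squaring.
x_1 = 183^2 mod 197 = 196.
x_1 ≡ −1, so 5 is not a witness.

no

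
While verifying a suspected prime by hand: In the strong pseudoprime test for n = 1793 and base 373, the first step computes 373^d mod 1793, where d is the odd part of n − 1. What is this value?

n − 1 = 1792 = 2^8 · 7, so s = 8 and d = 7.
Repeated squaring mod 1793: 373^1 ≡ 373, 373^2 ≡ 1068, 373^4 ≡ 276.
7 = 4 + 2 + 1, so 373^7 ≡ 276·1068·373 ≡ 1704 (mod 1793).

1704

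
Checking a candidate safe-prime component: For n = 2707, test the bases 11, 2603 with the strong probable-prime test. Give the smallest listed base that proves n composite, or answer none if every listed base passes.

none

n − 1 = 2706 = 2^1 · 1353, so s = 1 and d = 1353.
Base 11: x_0 = 11^1353 mod 2707 = 2706. x_0 = 2706 ≡ −1, so 11 is not a witness.
Base 2603: x_0 = 2603^1353 mod 2707 = 1. x_0 = 1, so 2603 is not a witness.
No listed base is a witness for 2707.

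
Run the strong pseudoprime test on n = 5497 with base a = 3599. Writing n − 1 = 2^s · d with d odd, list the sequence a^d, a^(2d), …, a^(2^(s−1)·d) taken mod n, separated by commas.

n − 1 = 5496 = 2^3 · 687, so s = 3 and d = 687.
x_0 = 3599^687 mod 5497 = 5479.
x_1 = 5479^2 mod 5497 = 324.
x_2 = 324^2 mod 5497 = 533.

5479, 324, 533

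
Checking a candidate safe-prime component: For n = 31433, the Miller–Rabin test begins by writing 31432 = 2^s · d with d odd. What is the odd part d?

3929

Halving: 31432 → 15716 → 7858 → 3929; 3929 is odd.
So 31432 = 2^3 · 3929.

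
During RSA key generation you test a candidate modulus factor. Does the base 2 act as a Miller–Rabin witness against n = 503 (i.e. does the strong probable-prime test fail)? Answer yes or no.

no

n − 1 = 502 = 2^1 · 251, so s = 1 and d = 251.
x_0 = 2^251 mod 503 = 1.
x_0 = 1, so 2 is not a witness.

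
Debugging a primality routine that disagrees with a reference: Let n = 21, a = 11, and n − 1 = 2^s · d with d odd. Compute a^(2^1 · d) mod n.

4

n − 1 = 20 = 2^2 · 5, so s = 2 and d = 5.
x_0 = 11^5 mod 21 = 2.
x_1 = 2^2 mod 21 = 4.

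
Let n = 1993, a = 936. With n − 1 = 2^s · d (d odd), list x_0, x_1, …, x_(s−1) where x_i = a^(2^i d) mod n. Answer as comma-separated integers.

1992, 1, 1

n − 1 = 1992 = 2^3 · 249, so s = 3 and d = 249.
x_0 = 936^249 mod 1993 = 1992.
x_1 = 1992^2 mod 1993 = 1.
x_2 = 1^2 mod 1993 = 1.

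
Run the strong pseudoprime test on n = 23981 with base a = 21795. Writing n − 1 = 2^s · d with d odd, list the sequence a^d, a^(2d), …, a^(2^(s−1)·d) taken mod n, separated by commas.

1, 1

n − 1 = 23980 = 2^2 · 5995, so s = 2 and d = 5995.
x_0 = 21795^5995 mod 23981 = 1.
x_1 = 1^2 mod 23981 = 1.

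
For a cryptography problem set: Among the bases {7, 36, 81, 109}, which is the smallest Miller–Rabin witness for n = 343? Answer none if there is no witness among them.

7

n − 1 = 342 = 2^1 · 171, so s = 1 and d = 171.
Base 7: x_0 = 7^171 mod 343 = 0. x_0 ∉ {1, 342} and s = 1, so 7 is a Miller–Rabin witness and 343 is composite.
Base 36: x_0 = 36^171 mod 343 = 57. x_0 ∉ {1, 342} and s = 1, so 36 is a Miller–Rabin witness and 343 is composite.
Base 81: x_0 = 81^171 mod 343 = 36. x_0 ∉ {1, 342} and s = 1, so 81 is a Miller–Rabin witness and 343 is composite.
Base 109: x_0 = 109^171 mod 343 = 253. x_0 ∉ {1, 342} and s = 1, so 109 is a Miller–Rabin witness and 343 is composite.
The smallest witness among the given bases is 7.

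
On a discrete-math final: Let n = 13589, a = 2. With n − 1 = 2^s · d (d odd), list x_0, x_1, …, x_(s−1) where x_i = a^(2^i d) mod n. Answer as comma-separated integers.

11053, 3699

n − 1 = 13588 = 2^2 · 3397, so s = 2 and d = 3397.
x_0 = 2^3397 mod 13589 = 11053.
x_1 = 11053^2 mod 13589 = 3699.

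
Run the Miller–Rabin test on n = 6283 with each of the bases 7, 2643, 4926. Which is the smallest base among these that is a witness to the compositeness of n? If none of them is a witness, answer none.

n − 1 = 6282 = 2^1 · 3141, so s = 1 and d = 3141.
Base 7: x_0 = 7^3141 mod 6283 = 3684. x_0 ∉ {1, 6282} and s = 1, so 7 is a Miller–Rabin witness and 6283 is composite.
Base 2643: x_0 = 2643^3141 mod 6283 = 3619. x_0 ∉ {1, 6282} and s = 1, so 2643 is a Miller–Rabin witness and 6283 is composite.
Base 4926: x_0 = 4926^3141 mod 6283 = 1857. x_0 ∉ {1, 6282} and s = 1, so 4926 is a Miller–Rabin witness and 6283 is composite.
The smallest witness among the given bases is 7.

7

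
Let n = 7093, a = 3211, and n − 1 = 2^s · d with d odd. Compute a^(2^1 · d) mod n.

n − 1 = 7092 = 2^2 · 1773, so s = 2 and d = 1773.
x_0 = 3211^1773 mod 7093 = 1487.
x_1 = 1487^2 mod 7093 = 5246.

5246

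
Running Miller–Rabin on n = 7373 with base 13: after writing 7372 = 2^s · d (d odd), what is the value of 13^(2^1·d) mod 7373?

n − 1 = 7372 = 2^2 · 1843, so s = 2 and d = 1843.
x_0 = 13^1843 mod 7373 = 312.
x_1 = 312^2 mod 7373 = 1495.

1495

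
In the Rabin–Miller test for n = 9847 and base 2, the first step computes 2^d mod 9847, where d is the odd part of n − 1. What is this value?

3694

n − 1 = 9846 = 2^1 · 4923, so s = 1 and d = 4923.
2^4923 mod 9847 = 3694.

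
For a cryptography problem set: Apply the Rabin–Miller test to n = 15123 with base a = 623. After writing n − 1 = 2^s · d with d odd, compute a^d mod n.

8717

n − 1 = 15122 = 2^1 · 7561, so s = 1 and d = 7561.
By repeated squaring, 623^7561 ≡ 8717 (mod 15123).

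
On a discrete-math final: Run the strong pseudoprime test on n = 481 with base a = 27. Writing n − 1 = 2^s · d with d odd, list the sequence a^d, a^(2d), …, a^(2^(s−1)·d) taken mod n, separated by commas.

443, 1, 1, 1, 1

n − 1 = 480 = 2^5 · 15, so s = 5 and d = 15.
x_0 = 27^15 mod 481 = 443.
x_1 = 443^2 mod 481 = 1.
x_2 = 1^2 mod 481 = 1.
x_3 = 1^2 mod 481 = 1.
x_4 = 1^2 mod 481 = 1.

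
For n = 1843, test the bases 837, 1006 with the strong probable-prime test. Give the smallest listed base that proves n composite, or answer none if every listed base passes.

none

n − 1 = 1842 = 2^1 · 921, so s = 1 and d = 921.
Base 837: x_0 = 837^921 mod 1843 = 1. x_0 = 1, so 837 is not a witness.
Base 1006: x_0 = 1006^921 mod 1843 = 1842. x_0 = 1842 ≡ −1, so 1006 is not a witness.
No listed base is a witness for 1843.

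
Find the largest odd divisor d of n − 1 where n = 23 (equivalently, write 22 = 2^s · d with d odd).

Halving: 22 → 11; 11 is odd.
So 22 = 2^1 · 11.

11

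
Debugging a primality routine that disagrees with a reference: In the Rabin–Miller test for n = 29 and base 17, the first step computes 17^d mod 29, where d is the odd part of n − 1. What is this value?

n − 1 = 28 = 2^2 · 7, so s = 2 and d = 7.
By repeated squaring, 17^7 ≡ 12 (mod 29).

12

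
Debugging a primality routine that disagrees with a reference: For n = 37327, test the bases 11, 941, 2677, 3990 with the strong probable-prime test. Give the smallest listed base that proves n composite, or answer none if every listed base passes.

11

n − 1 = 37326 = 2^1 · 18663, so s = 1 and d = 18663.
Base 11: x_0 = 11^18663 mod 37327 = 3728. x_0 ∉ {1, 37326} and s = 1, so 11 is a Miller–Rabin witness and 37327 is composite.
Base 941: x_0 = 941^18663 mod 37327 = 7142. x_0 ∉ {1, 37326} and s = 1, so 941 is a Miller–Rabin witness and 37327 is composite.
Base 2677: x_0 = 2677^18663 mod 37327 = 10008. x_0 ∉ {1, 37326} and s = 1, so 2677 is a Miller–Rabin witness and 37327 is composite.
Base 3990: x_0 = 3990^18663 mod 37327 = 6625. x_0 ∉ {1, 37326} and s = 1, so 3990 is a Miller–Rabin witness and 37327 is composite.
The smallest witness among the given bases is 11.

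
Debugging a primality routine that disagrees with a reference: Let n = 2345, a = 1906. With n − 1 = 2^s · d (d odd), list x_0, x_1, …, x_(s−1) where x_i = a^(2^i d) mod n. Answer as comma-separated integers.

n − 1 = 2344 = 2^3 · 293, so s = 3 and d = 293.
x_0 = 1906^293 mod 2345 = 641.
x_1 = 641^2 mod 2345 = 506.
x_2 = 506^2 mod 2345 = 431.

641, 506, 431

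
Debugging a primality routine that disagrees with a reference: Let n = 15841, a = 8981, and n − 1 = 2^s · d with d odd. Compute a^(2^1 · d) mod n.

6790

n − 1 = 15840 = 2^5 · 495, so s = 5 and d = 495.
x_0 = 8981^495 mod 15841 = 8834.
x_1 = 8834^2 mod 15841 = 6790.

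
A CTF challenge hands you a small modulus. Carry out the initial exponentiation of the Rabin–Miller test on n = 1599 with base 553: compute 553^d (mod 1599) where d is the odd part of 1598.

1228

n − 1 = 1598 = 2^1 · 799, so s = 1 and d = 799.
By repeated squaring, 553^799 ≡ 1228 (mod 1599).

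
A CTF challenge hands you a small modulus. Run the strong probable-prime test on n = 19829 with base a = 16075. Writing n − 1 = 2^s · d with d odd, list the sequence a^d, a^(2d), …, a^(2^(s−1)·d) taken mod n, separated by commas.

6172, 2075

n − 1 = 19828 = 2^2 · 4957, so s = 2 and d = 4957.
x_0 = 16075^4957 mod 19829 = 6172.
x_1 = 6172^2 mod 19829 = 2075.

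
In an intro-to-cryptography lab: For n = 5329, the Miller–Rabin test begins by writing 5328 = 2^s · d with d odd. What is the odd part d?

333

Halving: 5328 → 2664 → 1332 → 666 → 333; 333 is odd.
So 5328 = 2^4 · 333.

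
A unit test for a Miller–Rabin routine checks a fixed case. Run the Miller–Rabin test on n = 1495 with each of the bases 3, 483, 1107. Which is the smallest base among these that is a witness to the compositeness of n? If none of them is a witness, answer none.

n − 1 = 1494 = 2^1 · 747, so s = 1 and d = 747.
Base 3: x_0 = 3^747 mod 1495 = 1457. x_0 ∉ {1, 1494} and s = 1, so 3 is a Miller–Rabin witness and 1495 is composite.
Base 483: x_0 = 483^747 mod 1495 = 437. x_0 ∉ {1, 1494} and s = 1, so 483 is a Miller–Rabin witness and 1495 is composite.
Base 1107: x_0 = 1107^747 mod 1495 = 8. x_0 ∉ {1, 1494} and s = 1, so 1107 is a Miller–Rabin witness and 1495 is composite.
The smallest witness among the given bases is 3.

3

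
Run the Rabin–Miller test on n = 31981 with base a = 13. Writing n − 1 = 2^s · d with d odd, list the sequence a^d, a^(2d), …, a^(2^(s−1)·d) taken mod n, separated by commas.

n − 1 = 31980 = 2^2 · 7995, so s = 2 and d = 7995.
x_0 = 13^7995 mod 31981 = 31980.
x_1 = 31980^2 mod 31981 = 1.

31980, 1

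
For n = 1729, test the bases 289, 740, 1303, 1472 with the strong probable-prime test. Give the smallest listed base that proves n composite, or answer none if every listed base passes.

none

n − 1 = 1728 = 2^6 · 27, so s = 6 and d = 27.
Base 289: x_0 = 289^27 mod 1729 = 1. x_0 = 1, so 289 is not a witness.
Base 740: x_0 = 740^27 mod 1729 = 1728. x_0 = 1728 ≡ −1, so 740 is not a witness.
Base 1303: x_0 = 1303^27 mod 1729 = 1. x_0 = 1, so 1303 is not a witness.
Base 1472: x_0 = 1472^27 mod 1729 = 1. x_0 = 1, so 1472 is not a witness.
No listed base is a witness for 1729.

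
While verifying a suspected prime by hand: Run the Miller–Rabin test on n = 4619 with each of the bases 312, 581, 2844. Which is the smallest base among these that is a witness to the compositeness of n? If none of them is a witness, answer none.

n − 1 = 4618 = 2^1 · 2309, so s = 1 and d = 2309.
Base 312: x_0 = 312^2309 mod 4619 = 2310. x_0 ∉ {1, 4618} and s = 1, so 312 is a Miller–Rabin witness and 4619 is composite.
Base 581: x_0 = 581^2309 mod 4619 = 1205. x_0 ∉ {1, 4618} and s = 1, so 581 is a Miller–Rabin witness and 4619 is composite.
Base 2844: x_0 = 2844^2309 mod 4619 = 3375. x_0 ∉ {1, 4618} and s = 1, so 2844 is a Miller–Rabin witness and 4619 is composite.
The smallest witness among the given bases is 312.

312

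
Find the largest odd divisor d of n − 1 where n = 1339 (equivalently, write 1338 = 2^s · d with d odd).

Halving: 1338 → 669; 669 is odd.
So 1338 = 2^1 · 669.

669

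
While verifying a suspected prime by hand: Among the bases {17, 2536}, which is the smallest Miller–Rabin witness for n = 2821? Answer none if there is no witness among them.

n − 1 = 2820 = 2^2 · 705, so s = 2 and d = 705.
Base 17: x_0 = 17^705 mod 2821 = 2820. x_0 = 2820 ≡ −1, so 17 is not a witness.
Base 2536: x_0 = 2536^705 mod 2821 = 1. x_0 = 1, so 2536 is not a witness.
No listed base is a witness for 2821.

none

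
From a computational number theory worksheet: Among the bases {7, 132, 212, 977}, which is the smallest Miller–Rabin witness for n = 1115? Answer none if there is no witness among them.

n − 1 = 1114 = 2^1 · 557, so s = 1 and d = 557.
Base 7: x_0 = 7^557 mod 1115 = 272. x_0 ∉ {1, 1114} and s = 1, so 7 is a Miller–Rabin witness and 1115 is composite.
Base 132: x_0 = 132^557 mod 1115 = 922. x_0 ∉ {1, 1114} and s = 1, so 132 is a Miller–Rabin witness and 1115 is composite.
Base 212: x_0 = 212^557 mod 1115 = 567. x_0 ∉ {1, 1114} and s = 1, so 212 is a Miller–Rabin witness and 1115 is composite.
Base 977: x_0 = 977^557 mod 1115 = 357. x_0 ∉ {1, 1114} and s = 1, so 977 is a Miller–Rabin witness and 1115 is composite.
The smallest witness among the given bases is 7.

7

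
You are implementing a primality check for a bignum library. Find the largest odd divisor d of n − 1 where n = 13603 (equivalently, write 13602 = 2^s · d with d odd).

6801

Halving: 13602 → 6801; 6801 is odd.
So 13602 = 2^1 · 6801.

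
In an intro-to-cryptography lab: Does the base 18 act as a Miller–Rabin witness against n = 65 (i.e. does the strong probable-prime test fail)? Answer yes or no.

n − 1 = 64 = 2^6 · 1, so s = 6 and d = 1.
x_0 = 18^1 mod 65 = 18.
x_0 is neither 1 nor 64, so continue squaring.
x_1 = 18^2 mod 65 = 64.
x_1 ≡ −1, so 18 is not a witness.

no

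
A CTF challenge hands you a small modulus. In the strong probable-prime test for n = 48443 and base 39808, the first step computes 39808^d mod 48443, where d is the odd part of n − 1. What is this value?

42463

n − 1 = 48442 = 2^1 · 24221, so s = 1 and d = 24221.
Repeated squaring mod 48443: 39808^1 ≡ 39808, 39808^2 ≡ 9448, 39808^4 ≡ 32698, 39808^8 ≡ 22194, 39808^16 ≡ 5212, 39808^32 ≡ 36864, 39808^64 ≡ 31460, 39808^128 ≡ 41110, 39808^256 ≡ 1159, 39808^512 ≡ 35320, 39808^1024 ≡ 46707, 39808^2048 ≡ 10230, 39808^4096 ≡ 16020, 39808^8192 ≡ 37829, 39808^16384 ≡ 27021.
24221 = 16384 + 4096 + 2048 + 1024 + 512 + 128 + 16 + 8 + 4 + 1, so 39808^24221 ≡ 27021·16020·10230·46707·35320·41110·5212·22194·32698·39808 ≡ 42463 (mod 48443).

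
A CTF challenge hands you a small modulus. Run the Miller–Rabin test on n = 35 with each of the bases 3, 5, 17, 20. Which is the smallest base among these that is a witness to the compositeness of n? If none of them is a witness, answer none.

n − 1 = 34 = 2^1 · 17, so s = 1 and d = 17.
Base 3: x_0 = 3^17 mod 35 = 33. x_0 ∉ {1, 34} and s = 1, so 3 is a Miller–Rabin witness and 35 is composite.
Base 5: x_0 = 5^17 mod 35 = 10. x_0 ∉ {1, 34} and s = 1, so 5 is a Miller–Rabin witness and 35 is composite.
Base 17: x_0 = 17^17 mod 35 = 12. x_0 ∉ {1, 34} and s = 1, so 17 is a Miller–Rabin witness and 35 is composite.
Base 20: x_0 = 20^17 mod 35 = 20. x_0 ∉ {1, 34} and s = 1, so 20 is a Miller–Rabin witness and 35 is composite.
The smallest witness among the given bases is 3.

3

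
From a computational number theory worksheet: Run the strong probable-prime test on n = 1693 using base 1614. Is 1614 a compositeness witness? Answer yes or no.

no

n − 1 = 1692 = 2^2 · 423, so s = 2 and d = 423.
Repeated squaring mod 1693: 1614^1 ≡ 1614, 1614^2 ≡ 1162, 1614^4 ≡ 923, 1614^8 ≡ 350, 1614^16 ≡ 604, 1614^32 ≡ 821, 1614^64 ≡ 227, 1614^128 ≡ 739, 1614^256 ≡ 975.
423 = 256 + 128 + 32 + 4 + 2 + 1, so 1614^423 ≡ 975·739·821·923·1162·1614 ≡ 1601 (mod 1693).
x_0 = 1614^423 mod 1693 = 1601.
x_0 is neither 1 nor 1692, so continue squaring.
x_1 = 1601^2 mod 1693 = 1692.
x_1 ≡ −1, so 1614 is not a witness.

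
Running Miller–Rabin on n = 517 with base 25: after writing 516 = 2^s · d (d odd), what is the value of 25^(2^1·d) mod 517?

247

n − 1 = 516 = 2^2 · 129, so s = 2 and d = 129.
Repeated squaring mod 517: 25^1 ≡ 25, 25^2 ≡ 108, 25^4 ≡ 290, 25^8 ≡ 346, 25^16 ≡ 289, 25^32 ≡ 284, 25^64 ≡ 4, 25^128 ≡ 16.
129 = 128 + 1, so 25^129 ≡ 16·25 ≡ 400 (mod 517).
x_0 = 400.
x_1 = 400^2 mod 517 = 247.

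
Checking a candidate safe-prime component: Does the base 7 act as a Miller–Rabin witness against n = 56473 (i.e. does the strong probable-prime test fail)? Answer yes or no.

n − 1 = 56472 = 2^3 · 7059, so s = 3 and d = 7059.
By repeated squaring, 7^7059 ≡ 4211 (mod 56473).
x_0 = 7^7059 mod 56473 = 4211.
x_0 is neither 1 nor 56472, so continue squaring.
x_1 = 4211^2 mod 56473 = 56472.
x_1 ≡ −1, so 7 is not a witness.

no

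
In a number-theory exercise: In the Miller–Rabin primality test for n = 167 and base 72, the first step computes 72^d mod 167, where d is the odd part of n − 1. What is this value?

1

n − 1 = 166 = 2^1 · 83, so s = 1 and d = 83.
72^83 mod 167 = 1.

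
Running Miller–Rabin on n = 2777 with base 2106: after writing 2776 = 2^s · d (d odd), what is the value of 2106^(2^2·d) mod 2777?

n − 1 = 2776 = 2^3 · 347, so s = 3 and d = 347.
x_0 = 2106^347 mod 2777 = 2553.
x_1 = 2553^2 mod 2777 = 190.
x_2 = 190^2 mod 2777 = 2776.

2776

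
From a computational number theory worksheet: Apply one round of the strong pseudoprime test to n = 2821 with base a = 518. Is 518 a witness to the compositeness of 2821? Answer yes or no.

n − 1 = 2820 = 2^2 · 705, so s = 2 and d = 705.
x_0 = 518^705 mod 2821 = 1022.
x_0 is neither 1 nor 2820, so continue squaring.
x_1 = 1022^2 mod 2821 = 714.
Reached i = s−1 = 1 without hitting −1: 518 is a Miller–Rabin witness and 2821 is composite.

yes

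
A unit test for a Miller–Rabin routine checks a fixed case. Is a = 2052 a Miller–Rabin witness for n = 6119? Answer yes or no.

no

n − 1 = 6118 = 2^1 · 3059, so s = 1 and d = 3059.
x_0 = 2052^3059 mod 6119 = 6118.
x_0 = 6118 ≡ −1, so 2052 is not a witness.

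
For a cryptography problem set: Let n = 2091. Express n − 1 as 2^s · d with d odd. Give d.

Halving: 2090 → 1045; 1045 is odd.
So 2090 = 2^1 · 1045.

1045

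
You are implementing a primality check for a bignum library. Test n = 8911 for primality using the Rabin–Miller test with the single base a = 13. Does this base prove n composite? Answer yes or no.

no

n − 1 = 8910 = 2^1 · 4455, so s = 1 and d = 4455.
x_0 = 13^4455 mod 8911 = 8910.
x_0 = 8910 ≡ −1, so 13 is not a witness.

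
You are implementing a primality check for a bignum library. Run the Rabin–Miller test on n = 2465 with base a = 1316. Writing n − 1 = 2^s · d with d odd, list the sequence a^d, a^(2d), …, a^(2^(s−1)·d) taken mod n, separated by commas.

n − 1 = 2464 = 2^5 · 77, so s = 5 and d = 77.
x_0 = 1316^77 mod 2465 = 771.
x_1 = 771^2 mod 2465 = 376.
x_2 = 376^2 mod 2465 = 871.
x_3 = 871^2 mod 2465 = 1886.
x_4 = 1886^2 mod 2465 = 1.

771, 376, 871, 1886, 1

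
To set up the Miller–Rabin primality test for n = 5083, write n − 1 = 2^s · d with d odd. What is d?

Halving: 5082 → 2541; 2541 is odd.
So 5082 = 2^1 · 2541.

2541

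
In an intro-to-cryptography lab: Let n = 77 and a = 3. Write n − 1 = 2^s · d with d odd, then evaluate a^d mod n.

n − 1 = 76 = 2^2 · 19, so s = 2 and d = 19.
3^19 mod 77 = 59.

59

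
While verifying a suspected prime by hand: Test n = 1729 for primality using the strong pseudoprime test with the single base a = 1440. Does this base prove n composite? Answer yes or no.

n − 1 = 1728 = 2^6 · 27, so s = 6 and d = 27.
x_0 = 1440^27 mod 1729 = 1728.
x_0 = 1728 ≡ −1, so 1440 is not a witness.

no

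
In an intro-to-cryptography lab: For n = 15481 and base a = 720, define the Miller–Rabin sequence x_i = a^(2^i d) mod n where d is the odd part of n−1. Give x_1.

3033

n − 1 = 15480 = 2^3 · 1935, so s = 3 and d = 1935.
x_0 = 720^1935 mod 15481 = 11674.
x_1 = 11674^2 mod 15481 = 3033.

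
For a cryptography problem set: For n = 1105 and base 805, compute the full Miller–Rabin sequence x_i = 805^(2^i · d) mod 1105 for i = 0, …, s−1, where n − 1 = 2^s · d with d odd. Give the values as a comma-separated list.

n − 1 = 1104 = 2^4 · 69, so s = 4 and d = 69.
x_0 = 805^69 mod 1105 = 415.
x_1 = 415^2 mod 1105 = 950.
x_2 = 950^2 mod 1105 = 820.
x_3 = 820^2 mod 1105 = 560.

415, 950, 820, 560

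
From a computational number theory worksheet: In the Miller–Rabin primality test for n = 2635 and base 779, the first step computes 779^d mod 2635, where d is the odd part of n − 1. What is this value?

1814

n − 1 = 2634 = 2^1 · 1317, so s = 1 and d = 1317.
By repeated squaring, 779^1317 ≡ 1814 (mod 2635).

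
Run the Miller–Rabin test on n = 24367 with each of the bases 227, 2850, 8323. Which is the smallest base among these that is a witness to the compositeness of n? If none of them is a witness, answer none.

n − 1 = 24366 = 2^1 · 12183, so s = 1 and d = 12183.
Base 227: x_0 = 227^12183 mod 24367 = 17030. x_0 ∉ {1, 24366} and s = 1, so 227 is a Miller–Rabin witness and 24367 is composite.
Base 2850: x_0 = 2850^12183 mod 24367 = 20287. x_0 ∉ {1, 24366} and s = 1, so 2850 is a Miller–Rabin witness and 24367 is composite.
Base 8323: x_0 = 8323^12183 mod 24367 = 2247. x_0 ∉ {1, 24366} and s = 1, so 8323 is a Miller–Rabin witness and 24367 is composite.
The smallest witness among the given bases is 227.

227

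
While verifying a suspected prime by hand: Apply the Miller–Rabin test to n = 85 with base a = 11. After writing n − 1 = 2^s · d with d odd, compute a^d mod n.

n − 1 = 84 = 2^2 · 21, so s = 2 and d = 21.
11^21 mod 85 = 61.

61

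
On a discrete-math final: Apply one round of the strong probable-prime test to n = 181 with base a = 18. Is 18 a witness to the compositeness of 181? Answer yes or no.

no

n − 1 = 180 = 2^2 · 45, so s = 2 and d = 45.
x_0 = 18^45 mod 181 = 162.
x_0 is neither 1 nor 180, so continue squaring.
x_1 = 162^2 mod 181 = 180.
x_1 ≡ −1, so 18 is not a witness.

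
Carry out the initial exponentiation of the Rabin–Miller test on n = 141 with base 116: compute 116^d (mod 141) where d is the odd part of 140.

5

n − 1 = 140 = 2^2 · 35, so s = 2 and d = 35.
116^35 mod 141 = 5.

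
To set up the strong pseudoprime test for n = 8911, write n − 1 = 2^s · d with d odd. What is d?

4455

Halving: 8910 → 4455; 4455 is odd.
So 8910 = 2^1 · 4455.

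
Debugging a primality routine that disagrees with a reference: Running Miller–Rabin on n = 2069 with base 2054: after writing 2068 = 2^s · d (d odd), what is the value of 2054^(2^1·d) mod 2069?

2068

n − 1 = 2068 = 2^2 · 517, so s = 2 and d = 517.
Repeated squaring mod 2069: 2054^1 ≡ 2054, 2054^2 ≡ 225, 2054^4 ≡ 969, 2054^8 ≡ 1704, 2054^16 ≡ 809, 2054^32 ≡ 677, 2054^64 ≡ 1080, 2054^128 ≡ 1553, 2054^256 ≡ 1424, 2054^512 ≡ 156.
517 = 512 + 4 + 1, so 2054^517 ≡ 156·969·2054 ≡ 164 (mod 2069).
x_0 = 164.
x_1 = 164^2 mod 2069 = 2068.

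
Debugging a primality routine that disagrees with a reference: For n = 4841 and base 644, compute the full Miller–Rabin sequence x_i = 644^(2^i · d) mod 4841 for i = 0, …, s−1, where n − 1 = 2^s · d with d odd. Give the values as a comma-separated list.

n − 1 = 4840 = 2^3 · 605, so s = 3 and d = 605.
x_0 = 644^605 mod 4841 = 728.
x_1 = 728^2 mod 4841 = 2315.
x_2 = 2315^2 mod 4841 = 238.

728, 2315, 238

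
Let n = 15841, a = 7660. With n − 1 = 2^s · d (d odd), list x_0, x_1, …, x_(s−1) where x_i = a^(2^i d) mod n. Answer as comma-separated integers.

n − 1 = 15840 = 2^5 · 495, so s = 5 and d = 495.
x_0 = 7660^495 mod 15841 = 12461.
x_1 = 12461^2 mod 15841 = 3039.
x_2 = 3039^2 mod 15841 = 218.
x_3 = 218^2 mod 15841 = 1.
x_4 = 1^2 mod 15841 = 1.

12461, 3039, 218, 1, 1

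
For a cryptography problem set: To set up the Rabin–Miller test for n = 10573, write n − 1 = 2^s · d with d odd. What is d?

2643

Halving: 10572 → 5286 → 2643; 2643 is odd.
So 10572 = 2^2 · 2643.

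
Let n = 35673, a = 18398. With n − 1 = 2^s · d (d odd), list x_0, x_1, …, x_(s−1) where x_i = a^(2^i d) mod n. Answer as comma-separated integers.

n − 1 = 35672 = 2^3 · 4459, so s = 3 and d = 4459.
x_0 = 18398^4459 mod 35673 = 5711.
x_1 = 5711^2 mod 35673 = 10399.
x_2 = 10399^2 mod 35673 = 14338.

5711, 10399, 14338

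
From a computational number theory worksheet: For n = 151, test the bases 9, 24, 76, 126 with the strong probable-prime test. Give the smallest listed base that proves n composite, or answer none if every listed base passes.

n − 1 = 150 = 2^1 · 75, so s = 1 and d = 75.
Base 9: x_0 = 9^75 mod 151 = 1. x_0 = 1, so 9 is not a witness.
Base 24: x_0 = 24^75 mod 151 = 150. x_0 = 150 ≡ −1, so 24 is not a witness.
Base 76: x_0 = 76^75 mod 151 = 1. x_0 = 1, so 76 is not a witness.
Base 126: x_0 = 126^75 mod 151 = 150. x_0 = 150 ≡ −1, so 126 is not a witness.
No listed base is a witness for 151.

none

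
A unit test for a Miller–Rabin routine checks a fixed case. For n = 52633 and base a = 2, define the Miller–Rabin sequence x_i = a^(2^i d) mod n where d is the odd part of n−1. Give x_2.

1

n − 1 = 52632 = 2^3 · 6579, so s = 3 and d = 6579.
Repeated squaring mod 52633: 2^1 ≡ 2, 2^2 ≡ 4, 2^4 ≡ 16, 2^8 ≡ 256, 2^16 ≡ 12903, 2^32 ≡ 9230, 2^64 ≡ 32706, 2^128 ≡ 21977, 2^256 ≡ 28121, 2^512 ≡ 32449, 2^1024 ≡ 14436, 2^2048 ≡ 24049, 2^4096 ≡ 22997.
6579 = 4096 + 2048 + 256 + 128 + 32 + 16 + 2 + 1, so 2^6579 ≡ 22997·24049·28121·21977·9230·12903·4·2 ≡ 1 (mod 52633).
x_0 = 1.
x_1 = 1^2 mod 52633 = 1.
x_2 = 1^2 mod 52633 = 1.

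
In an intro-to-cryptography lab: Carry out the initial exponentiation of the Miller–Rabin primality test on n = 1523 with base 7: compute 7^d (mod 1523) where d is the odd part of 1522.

1522

n − 1 = 1522 = 2^1 · 761, so s = 1 and d = 761.
7^761 mod 1523 = 1522.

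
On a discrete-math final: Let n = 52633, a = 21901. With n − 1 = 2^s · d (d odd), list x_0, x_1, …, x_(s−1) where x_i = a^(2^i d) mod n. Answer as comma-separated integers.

11535, 1, 1

n − 1 = 52632 = 2^3 · 6579, so s = 3 and d = 6579.
x_0 = 21901^6579 mod 52633 = 11535.
x_1 = 11535^2 mod 52633 = 1.
x_2 = 1^2 mod 52633 = 1.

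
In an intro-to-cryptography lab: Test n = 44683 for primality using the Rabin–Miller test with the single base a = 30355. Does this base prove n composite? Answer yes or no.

n − 1 = 44682 = 2^1 · 22341, so s = 1 and d = 22341.
x_0 = 30355^22341 mod 44683 = 1.
x_0 = 1, so 30355 is not a witness.

no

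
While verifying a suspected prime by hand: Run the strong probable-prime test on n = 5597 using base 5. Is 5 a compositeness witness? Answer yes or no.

n − 1 = 5596 = 2^2 · 1399, so s = 2 and d = 1399.
x_0 = 5^1399 mod 5597 = 731.
x_0 is neither 1 nor 5596, so continue squaring.
x_1 = 731^2 mod 5597 = 2646.
Reached i = s−1 = 1 without hitting −1: 5 is a Miller–Rabin witness and 5597 is composite.

yes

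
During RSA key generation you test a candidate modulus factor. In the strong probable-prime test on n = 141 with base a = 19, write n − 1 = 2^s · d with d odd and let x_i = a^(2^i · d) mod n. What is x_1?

28

n − 1 = 140 = 2^2 · 35, so s = 2 and d = 35.
Repeated squaring mod 141: 19^1 ≡ 19, 19^2 ≡ 79, 19^4 ≡ 37, 19^8 ≡ 100, 19^16 ≡ 130, 19^32 ≡ 121.
35 = 32 + 2 + 1, so 19^35 ≡ 121·79·19 ≡ 13 (mod 141).
x_0 = 13.
x_1 = 13^2 mod 141 = 28.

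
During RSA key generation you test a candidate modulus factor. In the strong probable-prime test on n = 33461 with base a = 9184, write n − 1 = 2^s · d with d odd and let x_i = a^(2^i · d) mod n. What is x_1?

33460

n − 1 = 33460 = 2^2 · 8365, so s = 2 and d = 8365.
By repeated squaring, 9184^8365 ≡ 19601 (mod 33461).
x_0 = 19601.
x_1 = 19601^2 mod 33461 = 33460.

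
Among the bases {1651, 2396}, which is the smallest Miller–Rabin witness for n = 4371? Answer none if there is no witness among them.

n − 1 = 4370 = 2^1 · 2185, so s = 1 and d = 2185.
Base 1651: x_0 = 1651^2185 mod 4371 = 1. x_0 = 1, so 1651 is not a witness.
Base 2396: x_0 = 2396^2185 mod 4371 = 563. x_0 ∉ {1, 4370} and s = 1, so 2396 is a Miller–Rabin witness and 4371 is composite.
The smallest witness among the given bases is 2396.

2396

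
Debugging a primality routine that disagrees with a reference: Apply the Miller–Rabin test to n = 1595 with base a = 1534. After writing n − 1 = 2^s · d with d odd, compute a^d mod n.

n − 1 = 1594 = 2^1 · 797, so s = 1 and d = 797.
1534^797 mod 1595 = 619.

619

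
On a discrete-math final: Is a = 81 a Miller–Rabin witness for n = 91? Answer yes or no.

n − 1 = 90 = 2^1 · 45, so s = 1 and d = 45.
Repeated squaring mod 91: 81^1 ≡ 81, 81^2 ≡ 9, 81^4 ≡ 81, 81^8 ≡ 9, 81^16 ≡ 81, 81^32 ≡ 9.
45 = 32 + 8 + 4 + 1, so 81^45 ≡ 9·9·81·81 ≡ 1 (mod 91).
x_0 = 81^45 mod 91 = 1.
x_0 = 1, so 81 is not a witness.

no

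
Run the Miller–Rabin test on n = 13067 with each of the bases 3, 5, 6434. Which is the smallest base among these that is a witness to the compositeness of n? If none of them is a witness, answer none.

3

n − 1 = 13066 = 2^1 · 6533, so s = 1 and d = 6533.
Base 3: x_0 = 3^6533 mod 13067 = 10098. x_0 ∉ {1, 13066} and s = 1, so 3 is a Miller–Rabin witness and 13067 is composite.
Base 5: x_0 = 5^6533 mod 13067 = 3995. x_0 ∉ {1, 13066} and s = 1, so 5 is a Miller–Rabin witness and 13067 is composite.
Base 6434: x_0 = 6434^6533 mod 13067 = 3932. x_0 ∉ {1, 13066} and s = 1, so 6434 is a Miller–Rabin witness and 13067 is composite.
The smallest witness among the given bases is 3.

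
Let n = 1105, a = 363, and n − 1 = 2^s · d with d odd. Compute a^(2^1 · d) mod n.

n − 1 = 1104 = 2^4 · 69, so s = 4 and d = 69.
x_0 = 363^69 mod 1105 = 1078.
x_1 = 1078^2 mod 1105 = 729.

729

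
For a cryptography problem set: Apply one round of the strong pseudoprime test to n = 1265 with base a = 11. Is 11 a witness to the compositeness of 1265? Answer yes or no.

yes

n − 1 = 1264 = 2^4 · 79, so s = 4 and d = 79.
x_0 = 11^79 mod 1265 = 891.
x_0 is neither 1 nor 1264, so continue squaring.
x_1 = 891^2 mod 1265 = 726.
x_2 = 726^2 mod 1265 = 836.
x_3 = 836^2 mod 1265 = 616.
Reached i = s−1 = 3 without hitting −1: 11 is a Miller–Rabin witness and 1265 is composite.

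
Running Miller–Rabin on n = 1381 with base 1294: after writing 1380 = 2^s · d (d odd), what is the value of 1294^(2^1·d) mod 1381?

1380

n − 1 = 1380 = 2^2 · 345, so s = 2 and d = 345.
x_0 = 1294^345 mod 1381 = 1015.
x_1 = 1015^2 mod 1381 = 1380.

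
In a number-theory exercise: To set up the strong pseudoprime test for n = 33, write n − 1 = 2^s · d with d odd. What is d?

Halving: 32 → 16 → 8 → 4 → 2 → 1; 1 is odd.
So 32 = 2^5 · 1.

1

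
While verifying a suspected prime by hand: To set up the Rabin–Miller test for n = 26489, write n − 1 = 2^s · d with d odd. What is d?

Halving: 26488 → 13244 → 6622 → 3311; 3311 is odd.
So 26488 = 2^3 · 3311.

3311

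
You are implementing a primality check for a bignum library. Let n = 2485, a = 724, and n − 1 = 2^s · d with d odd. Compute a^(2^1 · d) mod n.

1261

n − 1 = 2484 = 2^2 · 621, so s = 2 and d = 621.
Repeated squaring mod 2485: 724^1 ≡ 724, 724^2 ≡ 2326, 724^4 ≡ 431, 724^8 ≡ 1871, 724^16 ≡ 1761, 724^32 ≡ 2326, 724^64 ≡ 431, 724^128 ≡ 1871, 724^256 ≡ 1761, 724^512 ≡ 2326.
621 = 512 + 64 + 32 + 8 + 4 + 1, so 724^621 ≡ 2326·431·2326·1871·431·724 ≡ 1434 (mod 2485).
x_0 = 1434.
x_1 = 1434^2 mod 2485 = 1261.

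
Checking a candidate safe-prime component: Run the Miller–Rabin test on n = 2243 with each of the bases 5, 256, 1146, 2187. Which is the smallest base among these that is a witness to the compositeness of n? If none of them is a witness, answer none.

n − 1 = 2242 = 2^1 · 1121, so s = 1 and d = 1121.
Base 5: x_0 = 5^1121 mod 2243 = 2242. x_0 = 2242 ≡ −1, so 5 is not a witness.
Base 256: x_0 = 256^1121 mod 2243 = 1. x_0 = 1, so 256 is not a witness.
Base 1146: x_0 = 1146^1121 mod 2243 = 2242. x_0 = 2242 ≡ −1, so 1146 is not a witness.
Base 2187: x_0 = 2187^1121 mod 2243 = 1. x_0 = 1, so 2187 is not a witness.
No listed base is a witness for 2243.

none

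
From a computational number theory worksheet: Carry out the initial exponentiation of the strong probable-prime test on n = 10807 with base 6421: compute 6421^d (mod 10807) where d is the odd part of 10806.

5030

n − 1 = 10806 = 2^1 · 5403, so s = 1 and d = 5403.
By repeated squaring, 6421^5403 ≡ 5030 (mod 10807).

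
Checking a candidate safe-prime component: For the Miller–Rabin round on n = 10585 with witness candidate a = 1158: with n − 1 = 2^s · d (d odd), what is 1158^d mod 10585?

9877

n − 1 = 10584 = 2^3 · 1323, so s = 3 and d = 1323.
1158^1323 mod 10585 = 9877.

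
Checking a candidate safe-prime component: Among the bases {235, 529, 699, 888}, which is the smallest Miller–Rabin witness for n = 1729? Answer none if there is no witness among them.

n − 1 = 1728 = 2^6 · 27, so s = 6 and d = 27.
Base 235: x_0 = 235^27 mod 1729 = 1. x_0 = 1, so 235 is not a witness.
Base 529: x_0 = 529^27 mod 1729 = 1. x_0 = 1, so 529 is not a witness.
Base 699: x_0 = 699^27 mod 1729 = 1728. x_0 = 1728 ≡ −1, so 699 is not a witness.
Base 888: x_0 = 888^27 mod 1729 = 1728. x_0 = 1728 ≡ −1, so 888 is not a witness.
No listed base is a witness for 1729.

none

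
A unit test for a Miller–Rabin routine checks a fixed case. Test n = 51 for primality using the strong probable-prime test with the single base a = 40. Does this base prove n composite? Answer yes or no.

yes

n − 1 = 50 = 2^1 · 25, so s = 1 and d = 25.
By repeated squaring, 40^25 ≡ 28 (mod 51).
x_0 = 40^25 mod 51 = 28.
x_0 ∉ {1, 50} and s = 1, so 40 is a Miller–Rabin witness and 51 is composite.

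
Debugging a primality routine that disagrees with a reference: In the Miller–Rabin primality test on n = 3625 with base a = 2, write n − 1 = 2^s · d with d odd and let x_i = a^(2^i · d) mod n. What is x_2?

1096

n − 1 = 3624 = 2^3 · 453, so s = 3 and d = 453.
By repeated squaring, 2^453 ≡ 3367 (mod 3625).
x_0 = 3367.
x_1 = 3367^2 mod 3625 = 1314.
x_2 = 1314^2 mod 3625 = 1096.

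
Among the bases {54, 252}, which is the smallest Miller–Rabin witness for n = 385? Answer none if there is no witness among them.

n − 1 = 384 = 2^7 · 3, so s = 7 and d = 3.
Base 54: x_0 = 54^3 mod 385 = 384. x_0 = 384 ≡ −1, so 54 is not a witness.
Base 252: x_0 = 252^3 mod 385 = 98. x_0 is neither 1 nor 384, so continue squaring. x_1 = 98^2 mod 385 = 364. x_2 = 364^2 mod 385 = 56. x_3 = 56^2 mod 385 = 56. x_4 = 56^2 mod 385 = 56. x_5 = 56^2 mod 385 = 56. x_6 = 56^2 mod 385 = 56. Reached i = s−1 = 6 without hitting −1: 252 is a Miller–Rabin witness and 385 is composite.
The smallest witness among the given bases is 252.

252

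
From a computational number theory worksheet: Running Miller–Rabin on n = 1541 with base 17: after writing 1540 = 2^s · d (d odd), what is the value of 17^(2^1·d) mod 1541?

n − 1 = 1540 = 2^2 · 385, so s = 2 and d = 385.
x_0 = 17^385 mod 1541 = 1310.
x_1 = 1310^2 mod 1541 = 967.

967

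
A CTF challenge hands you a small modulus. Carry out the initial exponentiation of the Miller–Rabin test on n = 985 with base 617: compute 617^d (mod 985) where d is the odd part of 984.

163

n − 1 = 984 = 2^3 · 123, so s = 3 and d = 123.
By repeated squaring, 617^123 ≡ 163 (mod 985).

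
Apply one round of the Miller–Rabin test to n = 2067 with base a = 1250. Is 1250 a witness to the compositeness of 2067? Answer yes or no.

yes

n − 1 = 2066 = 2^1 · 1033, so s = 1 and d = 1033.
x_0 = 1250^1033 mod 2067 = 1211.
x_0 ∉ {1, 2066} and s = 1, so 1250 is a Miller–Rabin witness and 2067 is composite.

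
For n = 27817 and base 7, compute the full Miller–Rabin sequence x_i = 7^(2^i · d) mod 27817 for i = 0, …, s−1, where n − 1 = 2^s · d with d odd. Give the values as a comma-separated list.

n − 1 = 27816 = 2^3 · 3477, so s = 3 and d = 3477.
x_0 = 7^3477 mod 27817 = 21750.
x_1 = 21750^2 mod 27817 = 6598.
x_2 = 6598^2 mod 27817 = 27816.

21750, 6598, 27816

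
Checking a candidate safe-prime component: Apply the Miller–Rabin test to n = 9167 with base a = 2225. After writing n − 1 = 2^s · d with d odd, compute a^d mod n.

n − 1 = 9166 = 2^1 · 4583, so s = 1 and d = 4583.
Repeated squaring mod 9167: 2225^1 ≡ 2225, 2225^2 ≡ 445, 2225^4 ≡ 5518, 2225^8 ≡ 4717, 2225^16 ≡ 1780, 2225^32 ≡ 5785, 2225^64 ≡ 6675, 2225^128 ≡ 4005, 2225^256 ≡ 6942, 2225^512 ≡ 445, 2225^1024 ≡ 5518, 2225^2048 ≡ 4717, 2225^4096 ≡ 1780.
4583 = 4096 + 256 + 128 + 64 + 32 + 4 + 2 + 1, so 2225^4583 ≡ 1780·6942·4005·6675·5785·5518·445·2225 ≡ 8188 (mod 9167).

8188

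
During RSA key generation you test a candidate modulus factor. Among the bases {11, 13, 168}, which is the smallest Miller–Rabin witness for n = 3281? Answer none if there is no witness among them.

11

n − 1 = 3280 = 2^4 · 205, so s = 4 and d = 205.
Base 11: x_0 = 11^205 mod 3281 = 1384. x_0 is neither 1 nor 3280, so continue squaring. x_1 = 1384^2 mod 3281 = 2633. x_2 = 2633^2 mod 3281 = 3217. x_3 = 3217^2 mod 3281 = 815. Reached i = s−1 = 3 without hitting −1: 11 is a Miller–Rabin witness and 3281 is composite.
Base 13: x_0 = 13^205 mod 3281 = 421. x_0 is neither 1 nor 3280, so continue squaring. x_1 = 421^2 mod 3281 = 67. x_2 = 67^2 mod 3281 = 1208. x_3 = 1208^2 mod 3281 = 2500. Reached i = s−1 = 3 without hitting −1: 13 is a Miller–Rabin witness and 3281 is composite.
Base 168: x_0 = 168^205 mod 3281 = 2399. x_0 is neither 1 nor 3280, so continue squaring. x_1 = 2399^2 mod 3281 = 327. x_2 = 327^2 mod 3281 = 1937. x_3 = 1937^2 mod 3281 = 1786. Reached i = s−1 = 3 without hitting −1: 168 is a Miller–Rabin witness and 3281 is composite.
The smallest witness among the given bases is 11.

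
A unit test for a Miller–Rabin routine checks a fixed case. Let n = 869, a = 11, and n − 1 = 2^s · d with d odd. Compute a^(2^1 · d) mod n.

n − 1 = 868 = 2^2 · 217, so s = 2 and d = 217.
x_0 = 11^217 mod 869 = 704.
x_1 = 704^2 mod 869 = 286.

286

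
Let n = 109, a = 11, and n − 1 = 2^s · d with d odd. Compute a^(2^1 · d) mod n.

108

n − 1 = 108 = 2^2 · 27, so s = 2 and d = 27.
Repeated squaring mod 109: 11^1 ≡ 11, 11^2 ≡ 12, 11^4 ≡ 35, 11^8 ≡ 26, 11^16 ≡ 22.
27 = 16 + 8 + 2 + 1, so 11^27 ≡ 22·26·12·11 ≡ 76 (mod 109).
x_0 = 76.
x_1 = 76^2 mod 109 = 108.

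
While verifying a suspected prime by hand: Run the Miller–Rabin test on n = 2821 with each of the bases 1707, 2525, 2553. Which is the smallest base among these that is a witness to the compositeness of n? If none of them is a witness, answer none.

n − 1 = 2820 = 2^2 · 705, so s = 2 and d = 705.
Base 1707: x_0 = 1707^705 mod 2821 = 2729. x_0 is neither 1 nor 2820, so continue squaring. x_1 = 2729^2 mod 2821 = 1. x_1 = 1 but x_0 ≠ ±1, a nontrivial square root of 1 — 1707 is a witness and 2821 is composite.
Base 2525: x_0 = 2525^705 mod 2821 = 1210. x_0 is neither 1 nor 2820, so continue squaring. x_1 = 1210^2 mod 2821 = 1. x_1 = 1 but x_0 ≠ ±1, a nontrivial square root of 1 — 2525 is a witness and 2821 is composite.
Base 2553: x_0 = 2553^705 mod 2821 = 1084. x_0 is neither 1 nor 2820, so continue squaring. x_1 = 1084^2 mod 2821 = 1520. Reached i = s−1 = 1 without hitting −1: 2553 is a Miller–Rabin witness and 2821 is composite.
The smallest witness among the given bases is 1707.

1707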